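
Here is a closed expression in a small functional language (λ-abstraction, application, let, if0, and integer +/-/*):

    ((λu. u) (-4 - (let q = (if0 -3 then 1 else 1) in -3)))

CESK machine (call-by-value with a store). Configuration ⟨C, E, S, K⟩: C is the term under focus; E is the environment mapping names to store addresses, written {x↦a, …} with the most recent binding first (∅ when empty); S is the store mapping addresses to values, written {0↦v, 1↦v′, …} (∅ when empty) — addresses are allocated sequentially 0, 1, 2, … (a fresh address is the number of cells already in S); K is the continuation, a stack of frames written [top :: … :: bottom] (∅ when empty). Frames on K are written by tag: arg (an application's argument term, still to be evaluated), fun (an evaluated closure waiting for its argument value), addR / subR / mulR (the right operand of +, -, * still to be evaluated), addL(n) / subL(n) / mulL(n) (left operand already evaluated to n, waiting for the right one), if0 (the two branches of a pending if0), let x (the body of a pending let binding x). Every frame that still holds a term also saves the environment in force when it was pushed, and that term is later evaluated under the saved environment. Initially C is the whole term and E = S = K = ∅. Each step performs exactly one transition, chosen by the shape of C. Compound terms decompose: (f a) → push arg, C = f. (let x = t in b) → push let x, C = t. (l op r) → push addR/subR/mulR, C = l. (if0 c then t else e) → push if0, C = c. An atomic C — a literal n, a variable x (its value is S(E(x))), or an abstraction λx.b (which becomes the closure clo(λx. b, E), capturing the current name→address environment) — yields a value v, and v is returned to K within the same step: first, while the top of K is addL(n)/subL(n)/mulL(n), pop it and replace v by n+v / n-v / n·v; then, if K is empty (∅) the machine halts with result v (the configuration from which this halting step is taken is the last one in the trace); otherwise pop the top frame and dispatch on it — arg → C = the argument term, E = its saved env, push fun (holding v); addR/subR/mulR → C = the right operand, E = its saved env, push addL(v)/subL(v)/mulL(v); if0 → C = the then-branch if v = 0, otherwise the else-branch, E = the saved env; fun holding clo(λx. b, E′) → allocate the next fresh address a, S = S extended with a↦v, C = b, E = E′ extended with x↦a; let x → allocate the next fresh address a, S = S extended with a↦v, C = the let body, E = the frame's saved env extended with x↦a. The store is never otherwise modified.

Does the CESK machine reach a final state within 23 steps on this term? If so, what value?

t=0: ⟨C=((λu. u) (-4 - (let q = (if0 -3 then 1 else 1) in -3))); E=∅; S=∅; K=∅⟩
t=1: ⟨C=(λu. u); E=∅; S=∅; K=[arg]⟩
t=2: ⟨C=(-4 - (let q = (if0 -3 then 1 else 1) in -3)); E=∅; S=∅; K=[fun]⟩
t=3: ⟨C=-4; E=∅; S=∅; K=[subR :: fun]⟩
t=4: ⟨C=(let q = (if0 -3 then 1 else 1) in -3); E=∅; S=∅; K=[subL(-4) :: fun]⟩
t=5: ⟨C=(if0 -3 then 1 else 1); E=∅; S=∅; K=[let q :: subL(-4) :: fun]⟩
t=6: ⟨C=-3; E=∅; S=∅; K=[if0 :: let q :: subL(-4) :: fun]⟩
t=7: ⟨C=1; E=∅; S=∅; K=[let q :: subL(-4) :: fun]⟩
t=8: ⟨C=-3; E={q↦0}; S={0↦1}; K=[subL(-4) :: fun]⟩
t=9: ⟨C=u; E={u↦1}; S={0↦1, 1↦-1}; K=∅⟩
→ final value -1

Answer: -1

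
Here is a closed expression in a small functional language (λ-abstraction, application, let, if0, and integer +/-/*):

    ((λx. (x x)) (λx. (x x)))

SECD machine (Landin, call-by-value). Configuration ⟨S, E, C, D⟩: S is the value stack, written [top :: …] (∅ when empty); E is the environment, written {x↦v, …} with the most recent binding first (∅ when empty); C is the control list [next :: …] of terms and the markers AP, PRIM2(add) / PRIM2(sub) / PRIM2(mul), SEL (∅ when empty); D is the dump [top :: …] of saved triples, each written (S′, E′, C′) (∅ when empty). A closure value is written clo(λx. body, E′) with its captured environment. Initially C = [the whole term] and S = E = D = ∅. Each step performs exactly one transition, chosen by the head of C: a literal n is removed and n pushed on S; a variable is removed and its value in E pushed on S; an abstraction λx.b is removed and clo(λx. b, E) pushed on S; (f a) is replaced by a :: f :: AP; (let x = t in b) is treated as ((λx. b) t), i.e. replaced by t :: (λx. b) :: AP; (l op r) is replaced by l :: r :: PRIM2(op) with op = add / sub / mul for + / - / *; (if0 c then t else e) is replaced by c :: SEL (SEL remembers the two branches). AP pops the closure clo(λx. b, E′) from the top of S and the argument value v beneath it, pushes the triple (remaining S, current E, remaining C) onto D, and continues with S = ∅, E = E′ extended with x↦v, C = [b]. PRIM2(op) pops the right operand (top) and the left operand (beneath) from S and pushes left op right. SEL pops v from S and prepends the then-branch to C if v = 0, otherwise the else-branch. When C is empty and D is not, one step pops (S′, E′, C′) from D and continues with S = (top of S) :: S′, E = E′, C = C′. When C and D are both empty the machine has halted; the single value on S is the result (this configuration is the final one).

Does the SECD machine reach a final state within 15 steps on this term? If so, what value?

step 0: ⟨S=∅; E=∅; C=[((λx. (x x)) (λx. (x x)))]; D=∅⟩
step 1: ⟨S=∅; E=∅; C=[(λx. (x x)) :: (λx. (x x)) :: AP]; D=∅⟩
step 2: ⟨S=[clo(λx. (x x), ∅)]; E=∅; C=[(λx. (x x)) :: AP]; D=∅⟩
step 3: ⟨S=[clo(λx. (x x), ∅) :: clo(λx. (x x), ∅)]; E=∅; C=[AP]; D=∅⟩
step 4: ⟨S=∅; E={x↦clo(λx. (x x), ∅)}; C=[(x x)]; D=[(∅, ∅, ∅)]⟩
step 5: ⟨S=∅; E={x↦clo(λx. (x x), ∅)}; C=[x :: x :: AP]; D=[(∅, ∅, ∅)]⟩
step 6: ⟨S=[clo(λx. (x x), ∅)]; E={x↦clo(λx. (x x), ∅)}; C=[x :: AP]; D=[(∅, ∅, ∅)]⟩
step 7: ⟨S=[clo(λx. (x x), ∅) :: clo(λx. (x x), ∅)]; E={x↦clo(λx. (x x), ∅)}; C=[AP]; D=[(∅, ∅, ∅)]⟩
step 8: ⟨S=∅; E={x↦clo(λx. (x x), ∅)}; C=[(x x)]; D=[(∅, {x↦clo(λx. (x x), ∅)}, ∅) :: (∅, ∅, ∅)]⟩
step 9: ⟨S=∅; E={x↦clo(λx. (x x), ∅)}; C=[x :: x :: AP]; D=[(∅, {x↦clo(λx. (x x), ∅)}, ∅) :: (∅, ∅, ∅)]⟩
step 10: ⟨S=[clo(λx. (x x), ∅)]; E={x↦clo(λx. (x x), ∅)}; C=[x :: AP]; D=[(∅, {x↦clo(λx. (x x), ∅)}, ∅) :: (∅, ∅, ∅)]⟩
step 11: ⟨S=[clo(λx. (x x), ∅) :: clo(λx. (x x), ∅)]; E={x↦clo(λx. (x x), ∅)}; C=[AP]; D=[(∅, {x↦clo(λx. (x x), ∅)}, ∅) :: (∅, ∅, ∅)]⟩
step 12: ⟨S=∅; E={x↦clo(λx. (x x), ∅)}; C=[(x x)]; D=[(∅, {x↦clo(λx. (x x), ∅)}, ∅) :: (∅, {x↦clo(λx. (x x), ∅)}, ∅) :: (∅, ∅, ∅)]⟩
step 13: ⟨S=∅; E={x↦clo(λx. (x x), ∅)}; C=[x :: x :: AP]; D=[(∅, {x↦clo(λx. (x x), ∅)}, ∅) :: (∅, {x↦clo(λx. (x x), ∅)}, ∅) :: (∅, ∅, ∅)]⟩
step 14: ⟨S=[clo(λx. (x x), ∅)]; E={x↦clo(λx. (x x), ∅)}; C=[x :: AP]; D=[(∅, {x↦clo(λx. (x x), ∅)}, ∅) :: (∅, {x↦clo(λx. (x x), ∅)}, ∅) :: (∅, ∅, ∅)]⟩
step 15: ⟨S=[clo(λx. (x x), ∅) :: clo(λx. (x x), ∅)]; E={x↦clo(λx. (x x), ∅)}; C=[AP]; D=[(∅, {x↦clo(λx. (x x), ∅)}, ∅) :: (∅, {x↦clo(λx. (x x), ∅)}, ∅) :: (∅, ∅, ∅)]⟩
→ 15 transitions taken and the configuration is still not final: no result within 15 steps

Answer: DIVERGES (no final state within 15 steps)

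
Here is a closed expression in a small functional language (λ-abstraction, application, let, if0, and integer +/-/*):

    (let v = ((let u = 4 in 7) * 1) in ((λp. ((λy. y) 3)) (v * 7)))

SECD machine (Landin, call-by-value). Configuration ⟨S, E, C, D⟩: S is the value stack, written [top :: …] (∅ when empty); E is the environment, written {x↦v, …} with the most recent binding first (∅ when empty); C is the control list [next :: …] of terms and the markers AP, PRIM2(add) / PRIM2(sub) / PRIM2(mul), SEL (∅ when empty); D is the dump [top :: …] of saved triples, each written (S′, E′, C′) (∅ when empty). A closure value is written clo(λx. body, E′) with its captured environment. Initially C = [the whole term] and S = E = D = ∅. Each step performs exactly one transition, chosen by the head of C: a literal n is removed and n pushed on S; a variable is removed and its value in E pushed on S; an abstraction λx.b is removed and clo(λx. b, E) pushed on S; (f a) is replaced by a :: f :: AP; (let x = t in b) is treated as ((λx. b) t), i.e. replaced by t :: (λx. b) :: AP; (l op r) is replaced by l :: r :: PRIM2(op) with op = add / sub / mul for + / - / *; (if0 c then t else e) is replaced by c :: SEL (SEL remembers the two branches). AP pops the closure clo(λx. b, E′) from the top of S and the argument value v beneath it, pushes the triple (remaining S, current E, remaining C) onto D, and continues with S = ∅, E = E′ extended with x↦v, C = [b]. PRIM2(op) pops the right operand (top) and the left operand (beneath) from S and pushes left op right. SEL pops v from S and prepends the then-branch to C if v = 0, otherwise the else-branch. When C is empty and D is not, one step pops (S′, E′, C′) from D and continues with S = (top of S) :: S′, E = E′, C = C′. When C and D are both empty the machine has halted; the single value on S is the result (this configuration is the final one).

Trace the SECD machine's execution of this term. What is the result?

[0] <S=∅, E=∅, C=[(let v = ((let u = 4 in 7) * 1) in ((λp. ((λy. y) 3)) (v * 7)))], D=∅>
[1] <S=∅, E=∅, C=[((let u = 4 in 7) * 1) :: (λv. ((λp. ((λy. y) 3)) (v * 7))) :: AP], D=∅>
[2] <S=∅, E=∅, C=[(let u = 4 in 7) :: 1 :: PRIM2(mul) :: (λv. ((λp. ((λy. y) 3)) (v * 7))) :: AP], D=∅>
[3] <S=∅, E=∅, C=[4 :: (λu. 7) :: AP :: 1 :: PRIM2(mul) :: (λv. ((λp. ((λy. y) 3)) (v * 7))) :: AP], D=∅>
[4] <S=[4], E=∅, C=[(λu. 7) :: AP :: 1 :: PRIM2(mul) :: (λv. ((λp. ((λy. y) 3)) (v * 7))) :: AP], D=∅>
[5] <S=[clo(λu. 7, ∅) :: 4], E=∅, C=[AP :: 1 :: PRIM2(mul) :: (λv. ((λp. ((λy. y) 3)) (v * 7))) :: AP], D=∅>
[6] <S=∅, E={u↦4}, C=[7], D=[(∅, ∅, [1 :: PRIM2(mul) :: (λv. ((λp. ((λy. y) 3)) (v * 7))) :: AP])]>
[7] <S=[7], E={u↦4}, C=∅, D=[(∅, ∅, [1 :: PRIM2(mul) :: (λv. ((λp. ((λy. y) 3)) (v * 7))) :: AP])]>
[8] <S=[7], E=∅, C=[1 :: PRIM2(mul) :: (λv. ((λp. ((λy. y) 3)) (v * 7))) :: AP], D=∅>
[9] <S=[1 :: 7], E=∅, C=[PRIM2(mul) :: (λv. ((λp. ((λy. y) 3)) (v * 7))) :: AP], D=∅>
[10] <S=[7], E=∅, C=[(λv. ((λp. ((λy. y) 3)) (v * 7))) :: AP], D=∅>
[11] <S=[clo(λv. ((λp. ((λy. y) 3)) (v * 7)), ∅) :: 7], E=∅, C=[AP], D=∅>
[12] <S=∅, E={v↦7}, C=[((λp. ((λy. y) 3)) (v * 7))], D=[(∅, ∅, ∅)]>
[13] <S=∅, E={v↦7}, C=[(v * 7) :: (λp. ((λy. y) 3)) :: AP], D=[(∅, ∅, ∅)]>
[14] <S=∅, E={v↦7}, C=[v :: 7 :: PRIM2(mul) :: (λp. ((λy. y) 3)) :: AP], D=[(∅, ∅, ∅)]>
[15] <S=[7], E={v↦7}, C=[7 :: PRIM2(mul) :: (λp. ((λy. y) 3)) :: AP], D=[(∅, ∅, ∅)]>
[16] <S=[7 :: 7], E={v↦7}, C=[PRIM2(mul) :: (λp. ((λy. y) 3)) :: AP], D=[(∅, ∅, ∅)]>
[17] <S=[49], E={v↦7}, C=[(λp. ((λy. y) 3)) :: AP], D=[(∅, ∅, ∅)]>
[18] <S=[clo(λp. ((λy. y) 3), {v↦7}) :: 49], E={v↦7}, C=[AP], D=[(∅, ∅, ∅)]>
[19] <S=∅, E={p↦49, v↦7}, C=[((λy. y) 3)], D=[(∅, {v↦7}, ∅) :: (∅, ∅, ∅)]>
[20] <S=∅, E={p↦49, v↦7}, C=[3 :: (λy. y) :: AP], D=[(∅, {v↦7}, ∅) :: (∅, ∅, ∅)]>
[21] <S=[3], E={p↦49, v↦7}, C=[(λy. y) :: AP], D=[(∅, {v↦7}, ∅) :: (∅, ∅, ∅)]>
[22] <S=[clo(λy. y, {p↦49, v↦7}) :: 3], E={p↦49, v↦7}, C=[AP], D=[(∅, {v↦7}, ∅) :: (∅, ∅, ∅)]>
[23] <S=∅, E={y↦3, p↦49, v↦7}, C=[y], D=[(∅, {p↦49, v↦7}, ∅) :: (∅, {v↦7}, ∅) :: (∅, ∅, ∅)]>
[24] <S=[3], E={y↦3, p↦49, v↦7}, C=∅, D=[(∅, {p↦49, v↦7}, ∅) :: (∅, {v↦7}, ∅) :: (∅, ∅, ∅)]>
[25] <S=[3], E={p↦49, v↦7}, C=∅, D=[(∅, {v↦7}, ∅) :: (∅, ∅, ∅)]>
[26] <S=[3], E={v↦7}, C=∅, D=[(∅, ∅, ∅)]>
[27] <S=[3], E=∅, C=∅, D=∅>
→ final value 3

Answer: 3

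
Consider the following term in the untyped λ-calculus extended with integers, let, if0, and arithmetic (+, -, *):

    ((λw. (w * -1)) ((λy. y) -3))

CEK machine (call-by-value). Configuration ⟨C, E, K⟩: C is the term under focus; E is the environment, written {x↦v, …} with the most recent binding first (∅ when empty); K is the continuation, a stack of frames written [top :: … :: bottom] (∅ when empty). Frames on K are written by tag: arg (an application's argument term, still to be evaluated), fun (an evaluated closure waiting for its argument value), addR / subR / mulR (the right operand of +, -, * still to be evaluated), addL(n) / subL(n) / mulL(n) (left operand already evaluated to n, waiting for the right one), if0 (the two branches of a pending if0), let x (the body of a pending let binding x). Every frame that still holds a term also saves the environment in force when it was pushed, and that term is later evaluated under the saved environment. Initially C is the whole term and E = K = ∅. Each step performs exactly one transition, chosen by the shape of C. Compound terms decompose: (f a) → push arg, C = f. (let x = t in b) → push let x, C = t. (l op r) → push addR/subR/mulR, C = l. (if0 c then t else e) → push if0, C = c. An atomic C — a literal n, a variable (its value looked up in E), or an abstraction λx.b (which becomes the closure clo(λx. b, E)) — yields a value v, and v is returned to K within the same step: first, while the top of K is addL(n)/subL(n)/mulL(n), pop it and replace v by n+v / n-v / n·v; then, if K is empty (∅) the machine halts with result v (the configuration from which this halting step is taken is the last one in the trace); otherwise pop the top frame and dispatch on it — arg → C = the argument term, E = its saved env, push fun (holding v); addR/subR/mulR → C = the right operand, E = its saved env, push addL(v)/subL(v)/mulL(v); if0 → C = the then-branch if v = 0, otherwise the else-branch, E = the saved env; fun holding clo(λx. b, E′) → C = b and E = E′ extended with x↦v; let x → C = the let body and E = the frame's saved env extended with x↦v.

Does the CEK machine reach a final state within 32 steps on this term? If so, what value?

[0] [C=((λw. (w * -1)) ((λy. y) -3)) | E=∅ | K=∅]
[1] [C=(λw. (w * -1)) | E=∅ | K=[arg]]
[2] [C=((λy. y) -3) | E=∅ | K=[fun]]
[3] [C=(λy. y) | E=∅ | K=[arg :: fun]]
[4] [C=-3 | E=∅ | K=[fun :: fun]]
[5] [C=y | E={y↦-3} | K=[fun]]
[6] [C=(w * -1) | E={w↦-3} | K=∅]
[7] [C=w | E={w↦-3} | K=[mulR]]
[8] [C=-1 | E={w↦-3} | K=[mulL(-3)]]
→ final value 3

Answer: 3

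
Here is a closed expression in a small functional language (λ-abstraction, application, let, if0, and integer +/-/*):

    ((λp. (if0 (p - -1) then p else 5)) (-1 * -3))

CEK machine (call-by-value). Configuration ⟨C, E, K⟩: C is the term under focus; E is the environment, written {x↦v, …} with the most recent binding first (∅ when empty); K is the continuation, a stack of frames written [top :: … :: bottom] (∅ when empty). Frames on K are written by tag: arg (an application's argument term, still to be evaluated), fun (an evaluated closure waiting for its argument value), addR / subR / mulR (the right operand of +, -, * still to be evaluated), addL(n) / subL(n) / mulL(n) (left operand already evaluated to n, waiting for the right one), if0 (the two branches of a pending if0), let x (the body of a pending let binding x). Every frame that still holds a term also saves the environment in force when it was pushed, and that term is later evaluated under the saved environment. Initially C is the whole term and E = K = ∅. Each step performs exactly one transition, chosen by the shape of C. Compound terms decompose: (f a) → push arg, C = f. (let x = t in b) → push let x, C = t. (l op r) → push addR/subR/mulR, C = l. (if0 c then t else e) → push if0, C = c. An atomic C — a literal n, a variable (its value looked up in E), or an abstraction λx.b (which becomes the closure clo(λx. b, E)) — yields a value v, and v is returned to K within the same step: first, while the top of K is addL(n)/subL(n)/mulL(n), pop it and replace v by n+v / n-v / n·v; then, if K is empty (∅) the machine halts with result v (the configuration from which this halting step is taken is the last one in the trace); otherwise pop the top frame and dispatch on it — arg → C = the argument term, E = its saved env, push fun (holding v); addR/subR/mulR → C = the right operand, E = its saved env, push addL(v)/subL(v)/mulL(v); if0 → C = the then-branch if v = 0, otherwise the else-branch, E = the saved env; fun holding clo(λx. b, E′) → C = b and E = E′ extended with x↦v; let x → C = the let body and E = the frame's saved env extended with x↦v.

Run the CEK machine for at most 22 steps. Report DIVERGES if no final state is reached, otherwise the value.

[0] <C=((λp. (if0 (p - -1) then p else 5)) (-1 * -3)), E=∅, K=∅>
[1] <C=(λp. (if0 (p - -1) then p else 5)), E=∅, K=[arg]>
[2] <C=(-1 * -3), E=∅, K=[fun]>
[3] <C=-1, E=∅, K=[mulR :: fun]>
[4] <C=-3, E=∅, K=[mulL(-1) :: fun]>
[5] <C=(if0 (p - -1) then p else 5), E={p↦3}, K=∅>
[6] <C=(p - -1), E={p↦3}, K=[if0]>
[7] <C=p, E={p↦3}, K=[subR :: if0]>
[8] <C=-1, E={p↦3}, K=[subL(3) :: if0]>
[9] <C=5, E={p↦3}, K=∅>
→ final value 5

Answer: 5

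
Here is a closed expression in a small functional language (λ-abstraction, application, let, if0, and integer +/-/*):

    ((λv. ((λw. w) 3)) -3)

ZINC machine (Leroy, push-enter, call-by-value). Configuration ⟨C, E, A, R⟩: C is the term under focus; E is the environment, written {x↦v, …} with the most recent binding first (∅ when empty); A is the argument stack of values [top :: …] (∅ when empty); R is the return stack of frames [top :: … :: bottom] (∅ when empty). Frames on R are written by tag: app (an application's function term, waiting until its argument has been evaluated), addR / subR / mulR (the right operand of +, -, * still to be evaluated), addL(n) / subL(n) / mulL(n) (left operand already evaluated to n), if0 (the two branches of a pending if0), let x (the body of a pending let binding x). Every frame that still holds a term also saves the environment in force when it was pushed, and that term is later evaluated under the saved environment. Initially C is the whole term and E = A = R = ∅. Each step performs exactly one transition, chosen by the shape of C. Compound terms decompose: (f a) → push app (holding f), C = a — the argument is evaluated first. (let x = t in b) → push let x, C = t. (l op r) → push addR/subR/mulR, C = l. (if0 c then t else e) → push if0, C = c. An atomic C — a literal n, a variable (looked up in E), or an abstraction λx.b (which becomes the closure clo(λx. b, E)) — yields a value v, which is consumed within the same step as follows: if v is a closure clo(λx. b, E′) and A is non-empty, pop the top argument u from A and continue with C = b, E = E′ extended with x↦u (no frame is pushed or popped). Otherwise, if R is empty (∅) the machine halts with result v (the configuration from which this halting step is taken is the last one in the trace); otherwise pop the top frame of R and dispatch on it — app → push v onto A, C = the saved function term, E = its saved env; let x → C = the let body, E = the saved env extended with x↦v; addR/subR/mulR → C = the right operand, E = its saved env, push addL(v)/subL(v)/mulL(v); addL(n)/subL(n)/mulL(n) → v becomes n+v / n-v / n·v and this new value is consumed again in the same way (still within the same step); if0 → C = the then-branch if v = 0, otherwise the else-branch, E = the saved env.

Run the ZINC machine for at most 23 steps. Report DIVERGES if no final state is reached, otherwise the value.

Answer: 3

Execution trace:
0. <C=((λv. ((λw. w) 3)) -3), E=∅, A=∅, R=∅>
1. <C=-3, E=∅, A=∅, R=[app]>
2. <C=(λv. ((λw. w) 3)), E=∅, A=[-3], R=∅>
3. <C=((λw. w) 3), E={v↦-3}, A=∅, R=∅>
4. <C=3, E={v↦-3}, A=∅, R=[app]>
5. <C=(λw. w), E={v↦-3}, A=[3], R=∅>
6. <C=w, E={w↦3, v↦-3}, A=∅, R=∅>
→ final value 3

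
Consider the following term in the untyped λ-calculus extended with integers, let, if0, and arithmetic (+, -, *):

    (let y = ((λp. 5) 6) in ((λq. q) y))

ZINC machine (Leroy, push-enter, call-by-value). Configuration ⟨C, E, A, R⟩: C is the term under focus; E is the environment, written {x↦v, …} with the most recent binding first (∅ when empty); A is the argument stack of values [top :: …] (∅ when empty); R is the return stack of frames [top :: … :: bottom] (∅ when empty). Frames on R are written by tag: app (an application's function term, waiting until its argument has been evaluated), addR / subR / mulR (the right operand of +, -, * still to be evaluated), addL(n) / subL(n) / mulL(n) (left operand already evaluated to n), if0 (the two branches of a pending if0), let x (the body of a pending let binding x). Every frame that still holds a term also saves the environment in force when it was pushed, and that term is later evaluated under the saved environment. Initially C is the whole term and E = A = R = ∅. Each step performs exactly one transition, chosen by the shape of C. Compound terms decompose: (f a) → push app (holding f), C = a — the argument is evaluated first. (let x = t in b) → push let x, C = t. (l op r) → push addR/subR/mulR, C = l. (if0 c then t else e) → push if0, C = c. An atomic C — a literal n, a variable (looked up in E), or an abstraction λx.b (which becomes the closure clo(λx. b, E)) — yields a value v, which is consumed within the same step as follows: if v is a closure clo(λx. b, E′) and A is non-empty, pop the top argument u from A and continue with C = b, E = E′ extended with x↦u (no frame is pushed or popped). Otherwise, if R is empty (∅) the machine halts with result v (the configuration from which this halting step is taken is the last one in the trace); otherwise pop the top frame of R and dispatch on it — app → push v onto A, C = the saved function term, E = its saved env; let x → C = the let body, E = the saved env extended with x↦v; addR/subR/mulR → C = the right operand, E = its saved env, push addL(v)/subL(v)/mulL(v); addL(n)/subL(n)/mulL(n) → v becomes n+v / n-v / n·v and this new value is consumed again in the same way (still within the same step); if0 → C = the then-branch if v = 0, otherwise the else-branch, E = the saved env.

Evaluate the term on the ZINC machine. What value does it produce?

Answer: 5

Derivation:
t=0: [C=(let y = ((λp. 5) 6) in ((λq. q) y)) | E=∅ | A=∅ | R=∅]
t=1: [C=((λp. 5) 6) | E=∅ | A=∅ | R=[let y]]
t=2: [C=6 | E=∅ | A=∅ | R=[app :: let y]]
t=3: [C=(λp. 5) | E=∅ | A=[6] | R=[let y]]
t=4: [C=5 | E={p↦6} | A=∅ | R=[let y]]
t=5: [C=((λq. q) y) | E={y↦5} | A=∅ | R=∅]
t=6: [C=y | E={y↦5} | A=∅ | R=[app]]
t=7: [C=(λq. q) | E={y↦5} | A=[5] | R=∅]
t=8: [C=q | E={q↦5, y↦5} | A=∅ | R=∅]
→ final value 5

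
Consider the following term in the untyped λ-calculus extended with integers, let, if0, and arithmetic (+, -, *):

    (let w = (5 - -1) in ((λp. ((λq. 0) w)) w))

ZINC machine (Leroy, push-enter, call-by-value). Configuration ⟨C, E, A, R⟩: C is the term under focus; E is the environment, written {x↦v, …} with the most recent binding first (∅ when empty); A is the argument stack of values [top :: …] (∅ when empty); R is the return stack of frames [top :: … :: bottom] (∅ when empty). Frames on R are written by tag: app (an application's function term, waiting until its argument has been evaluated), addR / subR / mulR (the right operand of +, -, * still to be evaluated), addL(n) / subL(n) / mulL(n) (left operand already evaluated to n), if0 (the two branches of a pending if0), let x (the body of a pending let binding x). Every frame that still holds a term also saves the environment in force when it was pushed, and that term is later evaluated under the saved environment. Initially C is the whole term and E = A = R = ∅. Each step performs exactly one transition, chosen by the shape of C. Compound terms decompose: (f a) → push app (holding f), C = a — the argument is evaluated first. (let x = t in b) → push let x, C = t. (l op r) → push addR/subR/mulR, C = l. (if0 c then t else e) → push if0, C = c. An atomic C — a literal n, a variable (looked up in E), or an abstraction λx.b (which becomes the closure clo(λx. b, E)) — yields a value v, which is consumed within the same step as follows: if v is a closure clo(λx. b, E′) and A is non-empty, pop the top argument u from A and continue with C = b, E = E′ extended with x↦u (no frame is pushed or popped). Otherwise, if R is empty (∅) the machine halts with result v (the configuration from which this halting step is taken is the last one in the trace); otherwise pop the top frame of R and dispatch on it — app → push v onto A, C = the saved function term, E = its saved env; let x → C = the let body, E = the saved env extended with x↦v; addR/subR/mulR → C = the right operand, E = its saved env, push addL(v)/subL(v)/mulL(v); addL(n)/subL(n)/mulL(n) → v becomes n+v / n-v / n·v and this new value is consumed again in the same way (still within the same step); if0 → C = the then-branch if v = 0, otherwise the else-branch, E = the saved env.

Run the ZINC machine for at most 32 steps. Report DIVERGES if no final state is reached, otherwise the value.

Answer: 0

Execution trace:
step 0: <C=(let w = (5 - -1) in ((λp. ((λq. 0) w)) w)), E=∅, A=∅, R=∅>
step 1: <C=(5 - -1), E=∅, A=∅, R=[let w]>
step 2: <C=5, E=∅, A=∅, R=[subR :: let w]>
step 3: <C=-1, E=∅, A=∅, R=[subL(5) :: let w]>
step 4: <C=((λp. ((λq. 0) w)) w), E={w↦6}, A=∅, R=∅>
step 5: <C=w, E={w↦6}, A=∅, R=[app]>
step 6: <C=(λp. ((λq. 0) w)), E={w↦6}, A=[6], R=∅>
step 7: <C=((λq. 0) w), E={p↦6, w↦6}, A=∅, R=∅>
step 8: <C=w, E={p↦6, w↦6}, A=∅, R=[app]>
step 9: <C=(λq. 0), E={p↦6, w↦6}, A=[6], R=∅>
step 10: <C=0, E={q↦6, p↦6, w↦6}, A=∅, R=∅>
→ final value 0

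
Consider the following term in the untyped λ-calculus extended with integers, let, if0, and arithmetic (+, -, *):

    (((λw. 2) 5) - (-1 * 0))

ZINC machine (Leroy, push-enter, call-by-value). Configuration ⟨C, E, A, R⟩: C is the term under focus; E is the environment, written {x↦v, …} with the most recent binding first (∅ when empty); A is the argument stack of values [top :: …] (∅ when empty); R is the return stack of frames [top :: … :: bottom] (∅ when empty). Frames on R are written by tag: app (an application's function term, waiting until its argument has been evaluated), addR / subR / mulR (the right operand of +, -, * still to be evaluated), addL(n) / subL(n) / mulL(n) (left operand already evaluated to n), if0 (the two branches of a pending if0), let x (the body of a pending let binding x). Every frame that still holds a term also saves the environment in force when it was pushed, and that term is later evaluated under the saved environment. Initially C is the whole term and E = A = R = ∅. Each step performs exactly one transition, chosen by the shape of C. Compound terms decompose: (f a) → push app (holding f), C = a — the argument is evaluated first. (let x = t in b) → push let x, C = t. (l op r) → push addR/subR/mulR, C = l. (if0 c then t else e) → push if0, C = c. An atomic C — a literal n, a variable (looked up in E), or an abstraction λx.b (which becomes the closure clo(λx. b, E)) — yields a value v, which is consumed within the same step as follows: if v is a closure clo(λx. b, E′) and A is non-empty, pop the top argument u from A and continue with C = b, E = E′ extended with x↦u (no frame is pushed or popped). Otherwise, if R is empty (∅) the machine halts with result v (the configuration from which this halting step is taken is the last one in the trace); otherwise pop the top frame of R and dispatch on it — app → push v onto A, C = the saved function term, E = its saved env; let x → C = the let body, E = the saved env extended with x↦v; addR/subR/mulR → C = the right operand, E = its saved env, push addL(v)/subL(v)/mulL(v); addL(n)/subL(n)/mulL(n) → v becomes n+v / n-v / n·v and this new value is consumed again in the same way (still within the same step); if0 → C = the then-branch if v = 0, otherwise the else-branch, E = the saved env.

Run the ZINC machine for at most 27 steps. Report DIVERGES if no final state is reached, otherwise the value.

Answer: 2

Derivation:
step 0: [C=(((λw. 2) 5) - (-1 * 0)) | E=∅ | A=∅ | R=∅]
step 1: [C=((λw. 2) 5) | E=∅ | A=∅ | R=[subR]]
step 2: [C=5 | E=∅ | A=∅ | R=[app :: subR]]
step 3: [C=(λw. 2) | E=∅ | A=[5] | R=[subR]]
step 4: [C=2 | E={w↦5} | A=∅ | R=[subR]]
step 5: [C=(-1 * 0) | E=∅ | A=∅ | R=[subL(2)]]
step 6: [C=-1 | E=∅ | A=∅ | R=[mulR :: subL(2)]]
step 7: [C=0 | E=∅ | A=∅ | R=[mulL(-1) :: subL(2)]]
→ final value 2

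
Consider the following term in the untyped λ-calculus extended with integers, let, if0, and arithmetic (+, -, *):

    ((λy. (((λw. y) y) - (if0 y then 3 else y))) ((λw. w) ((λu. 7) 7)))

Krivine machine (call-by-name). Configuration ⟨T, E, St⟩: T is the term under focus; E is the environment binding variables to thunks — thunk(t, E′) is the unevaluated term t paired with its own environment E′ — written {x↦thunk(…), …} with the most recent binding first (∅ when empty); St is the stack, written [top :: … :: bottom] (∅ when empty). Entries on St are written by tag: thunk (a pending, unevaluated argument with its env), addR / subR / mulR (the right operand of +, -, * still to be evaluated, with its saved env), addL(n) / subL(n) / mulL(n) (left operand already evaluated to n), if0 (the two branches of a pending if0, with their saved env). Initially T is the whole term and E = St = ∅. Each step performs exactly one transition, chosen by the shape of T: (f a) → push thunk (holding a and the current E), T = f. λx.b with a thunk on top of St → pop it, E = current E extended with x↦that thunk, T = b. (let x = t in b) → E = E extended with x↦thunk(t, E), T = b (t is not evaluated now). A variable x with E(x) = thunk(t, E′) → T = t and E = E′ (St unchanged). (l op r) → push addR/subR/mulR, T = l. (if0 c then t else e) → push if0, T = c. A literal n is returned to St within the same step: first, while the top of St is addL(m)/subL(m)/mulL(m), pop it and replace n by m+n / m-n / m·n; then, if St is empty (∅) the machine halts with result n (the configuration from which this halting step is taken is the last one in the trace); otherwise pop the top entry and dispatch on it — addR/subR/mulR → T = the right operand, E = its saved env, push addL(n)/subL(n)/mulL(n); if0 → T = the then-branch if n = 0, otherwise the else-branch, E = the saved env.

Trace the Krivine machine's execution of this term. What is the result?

t=0: ⟨T=((λy. (((λw. y) y) - (if0 y then 3 else y))) ((λw. w) ((λu. 7) 7))); E=∅; St=∅⟩
t=1: ⟨T=(λy. (((λw. y) y) - (if0 y then 3 else y))); E=∅; St=[thunk]⟩
t=2: ⟨T=(((λw. y) y) - (if0 y then 3 else y)); E={y↦thunk(((λw. w) ((λu. 7) 7)), ∅)}; St=∅⟩
t=3: ⟨T=((λw. y) y); E={y↦thunk(((λw. w) ((λu. 7) 7)), ∅)}; St=[subR]⟩
t=4: ⟨T=(λw. y); E={y↦thunk(((λw. w) ((λu. 7) 7)), ∅)}; St=[thunk :: subR]⟩
t=5: ⟨T=y; E={w↦thunk(y, {y↦thunk(((λw. w) ((λu. 7) 7)), ∅)}), y↦thunk(((λw. w) ((λu. 7) 7)), ∅)}; St=[subR]⟩
t=6: ⟨T=((λw. w) ((λu. 7) 7)); E=∅; St=[subR]⟩
t=7: ⟨T=(λw. w); E=∅; St=[thunk :: subR]⟩
t=8: ⟨T=w; E={w↦thunk(((λu. 7) 7), ∅)}; St=[subR]⟩
t=9: ⟨T=((λu. 7) 7); E=∅; St=[subR]⟩
t=10: ⟨T=(λu. 7); E=∅; St=[thunk :: subR]⟩
t=11: ⟨T=7; E={u↦thunk(7, ∅)}; St=[subR]⟩
t=12: ⟨T=(if0 y then 3 else y); E={y↦thunk(((λw. w) ((λu. 7) 7)), ∅)}; St=[subL(7)]⟩
t=13: ⟨T=y; E={y↦thunk(((λw. w) ((λu. 7) 7)), ∅)}; St=[if0 :: subL(7)]⟩
t=14: ⟨T=((λw. w) ((λu. 7) 7)); E=∅; St=[if0 :: subL(7)]⟩
t=15: ⟨T=(λw. w); E=∅; St=[thunk :: if0 :: subL(7)]⟩
t=16: ⟨T=w; E={w↦thunk(((λu. 7) 7), ∅)}; St=[if0 :: subL(7)]⟩
t=17: ⟨T=((λu. 7) 7); E=∅; St=[if0 :: subL(7)]⟩
t=18: ⟨T=(λu. 7); E=∅; St=[thunk :: if0 :: subL(7)]⟩
t=19: ⟨T=7; E={u↦thunk(7, ∅)}; St=[if0 :: subL(7)]⟩
t=20: ⟨T=y; E={y↦thunk(((λw. w) ((λu. 7) 7)), ∅)}; St=[subL(7)]⟩
t=21: ⟨T=((λw. w) ((λu. 7) 7)); E=∅; St=[subL(7)]⟩
t=22: ⟨T=(λw. w); E=∅; St=[thunk :: subL(7)]⟩
t=23: ⟨T=w; E={w↦thunk(((λu. 7) 7), ∅)}; St=[subL(7)]⟩
t=24: ⟨T=((λu. 7) 7); E=∅; St=[subL(7)]⟩
t=25: ⟨T=(λu. 7); E=∅; St=[thunk :: subL(7)]⟩
t=26: ⟨T=7; E={u↦thunk(7, ∅)}; St=[subL(7)]⟩
→ final value 0

Answer: 0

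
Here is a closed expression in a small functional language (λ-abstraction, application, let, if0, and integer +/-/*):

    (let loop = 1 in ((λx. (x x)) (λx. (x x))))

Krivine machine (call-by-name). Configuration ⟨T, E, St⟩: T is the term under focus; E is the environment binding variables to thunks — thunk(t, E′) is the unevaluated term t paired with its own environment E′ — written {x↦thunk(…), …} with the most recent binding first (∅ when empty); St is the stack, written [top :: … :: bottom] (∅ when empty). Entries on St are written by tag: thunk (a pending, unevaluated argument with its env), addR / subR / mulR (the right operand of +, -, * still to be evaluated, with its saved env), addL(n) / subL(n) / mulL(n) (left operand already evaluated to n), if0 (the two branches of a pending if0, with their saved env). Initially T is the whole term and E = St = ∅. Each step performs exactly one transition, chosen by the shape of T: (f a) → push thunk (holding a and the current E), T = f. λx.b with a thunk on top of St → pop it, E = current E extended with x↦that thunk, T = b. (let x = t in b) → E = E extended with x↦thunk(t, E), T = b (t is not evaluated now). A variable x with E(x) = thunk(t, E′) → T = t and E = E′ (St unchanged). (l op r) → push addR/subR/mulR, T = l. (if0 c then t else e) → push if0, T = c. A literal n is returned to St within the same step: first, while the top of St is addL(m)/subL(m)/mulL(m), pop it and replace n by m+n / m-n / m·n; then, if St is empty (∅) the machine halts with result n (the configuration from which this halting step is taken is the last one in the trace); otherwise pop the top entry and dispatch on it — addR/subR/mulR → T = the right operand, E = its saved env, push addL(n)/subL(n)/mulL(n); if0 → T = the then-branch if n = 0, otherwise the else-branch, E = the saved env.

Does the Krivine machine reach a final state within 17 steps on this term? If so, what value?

t=0: <T=(let loop = 1 in ((λx. (x x)) (λx. (x x)))), E=∅, St=∅>
t=1: <T=((λx. (x x)) (λx. (x x))), E={loop↦thunk(1, ∅)}, St=∅>
t=2: <T=(λx. (x x)), E={loop↦thunk(1, ∅)}, St=[thunk]>
t=3: <T=(x x), E={x↦thunk((λx. (x x)), {loop↦thunk(1, ∅)}), loop↦thunk(1, ∅)}, St=∅>
t=4: <T=x, E={x↦thunk((λx. (x x)), {loop↦thunk(1, ∅)}), loop↦thunk(1, ∅)}, St=[thunk]>
t=5: <T=(λx. (x x)), E={loop↦thunk(1, ∅)}, St=[thunk]>
t=6: <T=(x x), E={x↦thunk(x, {x↦thunk((λx. (x x)), {loop↦thunk(1, ∅)}), loop↦thunk(1, ∅)}), loop↦thunk(1, ∅)}, St=∅>
t=7: <T=x, E={x↦thunk(x, {x↦thunk((λx. (x x)), {loop↦thunk(1, ∅)}), loop↦thunk(1, ∅)}), loop↦thunk(1, ∅)}, St=[thunk]>
t=8: <T=x, E={x↦thunk((λx. (x x)), {loop↦thunk(1, ∅)}), loop↦thunk(1, ∅)}, St=[thunk]>
t=9: <T=(λx. (x x)), E={loop↦thunk(1, ∅)}, St=[thunk]>
t=10: <T=(x x), E={x↦thunk(x, {x↦thunk(x, {x↦thunk((λx. (x x)), {loop↦thunk(1, ∅)}), loop↦thunk(1, ∅)}), loop↦thunk(1, ∅)}), loop↦thunk(1, ∅)}, St=∅>
t=11: <T=x, E={x↦thunk(x, {x↦thunk(x, {x↦thunk((λx. (x x)), {loop↦thunk(1, ∅)}), loop↦thunk(1, ∅)}), loop↦thunk(1, ∅)}), loop↦thunk(1, ∅)}, St=[thunk]>
t=12: <T=x, E={x↦thunk(x, {x↦thunk((λx. (x x)), {loop↦thunk(1, ∅)}), loop↦thunk(1, ∅)}), loop↦thunk(1, ∅)}, St=[thunk]>
t=13: <T=x, E={x↦thunk((λx. (x x)), {loop↦thunk(1, ∅)}), loop↦thunk(1, ∅)}, St=[thunk]>
t=14: <T=(λx. (x x)), E={loop↦thunk(1, ∅)}, St=[thunk]>
t=15: <T=(x x), E={x↦thunk(x, {x↦thunk(x, {x↦thunk(x, {x↦thunk((λx. (x x)), {loop↦thunk(1, ∅)}), loop↦thunk(1, ∅)}), loop↦thunk(1, ∅)}), loop↦thunk(1, ∅)}), loop↦thunk(1, ∅)}, St=∅>
t=16: <T=x, E={x↦thunk(x, {x↦thunk(x, {x↦thunk(x, {x↦thunk((λx. (x x)), {loop↦thunk(1, ∅)}), loop↦thunk(1, ∅)}), loop↦thunk(1, ∅)}), loop↦thunk(1, ∅)}), loop↦thunk(1, ∅)}, St=[thunk]>
t=17: <T=x, E={x↦thunk(x, {x↦thunk(x, {x↦thunk((λx. (x x)), {loop↦thunk(1, ∅)}), loop↦thunk(1, ∅)}), loop↦thunk(1, ∅)}), loop↦thunk(1, ∅)}, St=[thunk]>
→ 17 transitions taken and the configuration is still not final: no result within 17 steps

Answer: DIVERGES (no final state within 17 steps)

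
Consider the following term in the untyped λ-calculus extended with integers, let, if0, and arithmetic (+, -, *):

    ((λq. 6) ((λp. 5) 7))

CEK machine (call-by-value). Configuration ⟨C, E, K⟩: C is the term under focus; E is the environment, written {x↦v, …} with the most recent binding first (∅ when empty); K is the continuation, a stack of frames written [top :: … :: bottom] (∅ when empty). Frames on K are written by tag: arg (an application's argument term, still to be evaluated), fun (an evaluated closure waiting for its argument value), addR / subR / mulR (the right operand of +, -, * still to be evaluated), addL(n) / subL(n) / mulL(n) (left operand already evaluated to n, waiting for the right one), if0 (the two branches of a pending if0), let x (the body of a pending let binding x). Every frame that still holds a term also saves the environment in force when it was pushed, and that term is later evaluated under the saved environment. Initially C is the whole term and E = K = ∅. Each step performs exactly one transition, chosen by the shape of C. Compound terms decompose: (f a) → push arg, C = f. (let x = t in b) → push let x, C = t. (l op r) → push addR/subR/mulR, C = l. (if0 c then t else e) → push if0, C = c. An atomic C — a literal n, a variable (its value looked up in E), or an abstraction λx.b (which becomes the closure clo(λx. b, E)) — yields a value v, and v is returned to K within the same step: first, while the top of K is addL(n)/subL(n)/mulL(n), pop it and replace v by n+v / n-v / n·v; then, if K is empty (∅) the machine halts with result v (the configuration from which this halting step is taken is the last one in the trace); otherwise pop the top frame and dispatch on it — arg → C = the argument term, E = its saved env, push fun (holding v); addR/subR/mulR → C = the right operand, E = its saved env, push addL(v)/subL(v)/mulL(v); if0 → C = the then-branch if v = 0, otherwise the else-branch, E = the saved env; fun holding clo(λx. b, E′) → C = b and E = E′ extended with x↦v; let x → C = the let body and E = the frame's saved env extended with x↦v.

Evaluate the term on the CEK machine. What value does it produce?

Answer: 6

Derivation:
0. ⟨C=((λq. 6) ((λp. 5) 7)); E=∅; K=∅⟩
1. ⟨C=(λq. 6); E=∅; K=[arg]⟩
2. ⟨C=((λp. 5) 7); E=∅; K=[fun]⟩
3. ⟨C=(λp. 5); E=∅; K=[arg :: fun]⟩
4. ⟨C=7; E=∅; K=[fun :: fun]⟩
5. ⟨C=5; E={p↦7}; K=[fun]⟩
6. ⟨C=6; E={q↦5}; K=∅⟩
→ final value 6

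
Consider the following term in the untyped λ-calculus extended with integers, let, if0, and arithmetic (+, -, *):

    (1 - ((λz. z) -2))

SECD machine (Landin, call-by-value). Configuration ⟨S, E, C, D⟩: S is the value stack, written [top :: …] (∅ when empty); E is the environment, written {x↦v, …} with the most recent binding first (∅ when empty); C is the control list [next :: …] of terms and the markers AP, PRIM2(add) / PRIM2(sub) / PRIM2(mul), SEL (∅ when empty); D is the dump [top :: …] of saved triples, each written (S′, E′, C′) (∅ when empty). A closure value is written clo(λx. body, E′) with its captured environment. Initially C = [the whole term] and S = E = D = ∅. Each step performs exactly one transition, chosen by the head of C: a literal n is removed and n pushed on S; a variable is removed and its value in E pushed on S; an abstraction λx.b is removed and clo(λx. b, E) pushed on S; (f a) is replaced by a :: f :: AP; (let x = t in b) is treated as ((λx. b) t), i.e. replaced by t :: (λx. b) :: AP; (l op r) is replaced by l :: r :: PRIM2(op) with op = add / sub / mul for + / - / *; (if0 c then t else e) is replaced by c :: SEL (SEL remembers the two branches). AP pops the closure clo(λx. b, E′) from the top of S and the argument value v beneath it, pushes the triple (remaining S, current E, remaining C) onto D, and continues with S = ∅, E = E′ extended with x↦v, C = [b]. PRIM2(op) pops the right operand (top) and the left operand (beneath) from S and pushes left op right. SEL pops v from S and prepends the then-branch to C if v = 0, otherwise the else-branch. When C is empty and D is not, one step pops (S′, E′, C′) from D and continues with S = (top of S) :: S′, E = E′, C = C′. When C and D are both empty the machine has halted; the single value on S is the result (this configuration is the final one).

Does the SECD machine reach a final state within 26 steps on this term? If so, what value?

0. ⟨S=∅; E=∅; C=[(1 - ((λz. z) -2))]; D=∅⟩
1. ⟨S=∅; E=∅; C=[1 :: ((λz. z) -2) :: PRIM2(sub)]; D=∅⟩
2. ⟨S=[1]; E=∅; C=[((λz. z) -2) :: PRIM2(sub)]; D=∅⟩
3. ⟨S=[1]; E=∅; C=[-2 :: (λz. z) :: AP :: PRIM2(sub)]; D=∅⟩
4. ⟨S=[-2 :: 1]; E=∅; C=[(λz. z) :: AP :: PRIM2(sub)]; D=∅⟩
5. ⟨S=[clo(λz. z, ∅) :: -2 :: 1]; E=∅; C=[AP :: PRIM2(sub)]; D=∅⟩
6. ⟨S=∅; E={z↦-2}; C=[z]; D=[([1], ∅, [PRIM2(sub)])]⟩
7. ⟨S=[-2]; E={z↦-2}; C=∅; D=[([1], ∅, [PRIM2(sub)])]⟩
8. ⟨S=[-2 :: 1]; E=∅; C=[PRIM2(sub)]; D=∅⟩
9. ⟨S=[3]; E=∅; C=∅; D=∅⟩
→ final value 3

Answer: 3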